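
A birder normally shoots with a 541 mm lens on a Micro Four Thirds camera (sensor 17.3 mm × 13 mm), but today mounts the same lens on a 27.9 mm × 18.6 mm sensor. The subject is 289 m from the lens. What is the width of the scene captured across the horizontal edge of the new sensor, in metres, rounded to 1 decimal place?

14.9 m

The focal length stays 541 mm; the relevant sensor dimension is now w = 27.9 mm. Object distance dₒ = 289 m = 289000 mm.
Thin-lens field width W = w·(dₒ − f)/f = 27.9 × (289000 − 541)/541 ≈ 14876.167 mm = 14.8762 m.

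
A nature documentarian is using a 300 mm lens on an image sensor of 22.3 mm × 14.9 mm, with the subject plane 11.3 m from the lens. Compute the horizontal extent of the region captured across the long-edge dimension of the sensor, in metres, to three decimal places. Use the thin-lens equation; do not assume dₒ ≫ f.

0.818 m

dₒ: 11.3 m = 11300 mm.
Similar triangles through the lens centre give W/dₒ = w/dᵢ; with 1/f = 1/dₒ + 1/dᵢ this gives W = w·(dₒ − f)/f.
W = 22.3 mm × (11300 − 300) / 300 = 22.3 × 36.6667 ≈ 817.667 mm = 0.817667 m.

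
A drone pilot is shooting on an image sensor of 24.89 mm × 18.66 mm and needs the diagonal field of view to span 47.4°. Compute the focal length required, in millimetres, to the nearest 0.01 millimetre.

Sensor diagonal = √(24.89² + 18.66²) = √967.7077 ≈ 31.1080 mm.
From α = 2·arctan(d/2f) we get f = d / (2·tan(α/2)).
With d = 31.1080 mm and α/2 = 23.7°, tan(α/2) ≈ 0.43897, so f ≈ 31.1080 / 0.87794 ≈ 35.4330 mm.

35.43 mm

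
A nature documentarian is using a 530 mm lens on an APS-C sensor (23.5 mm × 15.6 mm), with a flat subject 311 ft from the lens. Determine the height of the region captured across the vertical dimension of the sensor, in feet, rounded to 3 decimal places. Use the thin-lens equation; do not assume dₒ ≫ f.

9.103 ft

dₒ: 311 ft × 304.8 mm/ft = 94792.80 mm.
Similar triangles through the lens centre give W/dₒ = h/dᵢ; with 1/f = 1/dₒ + 1/dᵢ this gives W = h·(dₒ − f)/f.
W = 15.6 mm × (94792.8 − 530) / 530 = 15.6 × 177.8543 ≈ 2774.528 mm = 2774.528/304.8 ft = 9.10278 ft.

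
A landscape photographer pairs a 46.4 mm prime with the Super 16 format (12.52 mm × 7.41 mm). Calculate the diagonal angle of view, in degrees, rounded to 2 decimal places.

Sensor diagonal = √(12.52² + 7.41²) = √211.6585 ≈ 14.5485 mm.
Angle of view α = 2·arctan(d/2f) with d = 14.5485 mm and f = 46.4 mm.
d/2f = 0.15677; arctan(0.15677) ≈ 8.9099°, so α ≈ 17.8198°.

17.82°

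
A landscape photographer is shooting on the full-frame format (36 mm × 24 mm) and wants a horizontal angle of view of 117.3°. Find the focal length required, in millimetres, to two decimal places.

From α = 2·arctan(w/2f) we get f = w / (2·tan(α/2)).
With w = 36 mm and α/2 = 58.65°, tan(α/2) ≈ 1.64148, so f ≈ 36 / 3.28296 ≈ 10.9657 mm.

10.97 mm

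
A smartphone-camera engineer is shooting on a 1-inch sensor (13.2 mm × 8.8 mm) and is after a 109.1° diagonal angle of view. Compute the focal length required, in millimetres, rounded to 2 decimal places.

Sensor diagonal = √(13.2² + 8.8²) = √251.6800 ≈ 15.8644 mm.
From α = 2·arctan(d/2f) we get f = d / (2·tan(α/2)).
With d = 15.8644 mm and α/2 = 54.55°, tan(α/2) ≈ 1.40454, so f ≈ 15.8644 / 2.80908 ≈ 5.6476 mm.

5.65 mm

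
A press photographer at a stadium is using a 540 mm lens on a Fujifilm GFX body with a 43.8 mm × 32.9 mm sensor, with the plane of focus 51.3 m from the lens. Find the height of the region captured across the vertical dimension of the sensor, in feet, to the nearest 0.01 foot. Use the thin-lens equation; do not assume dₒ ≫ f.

dₒ: 51.3 m = 51300 mm.
Similar triangles through the lens centre give W/dₒ = h/dᵢ; with 1/f = 1/dₒ + 1/dᵢ this gives W = h·(dₒ − f)/f.
W = 32.9 mm × (51300 − 540) / 540 = 32.9 × 94.0000 ≈ 3092.600 mm = 3092.600/304.8 ft = 10.1463 ft.

10.15 ft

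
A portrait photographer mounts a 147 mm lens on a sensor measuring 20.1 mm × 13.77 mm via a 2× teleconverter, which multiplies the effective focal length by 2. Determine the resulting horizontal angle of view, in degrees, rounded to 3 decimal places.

3.916°

Effective focal length f = 147 × 2 = 294 mm.
α = 2·arctan(20.1 / (2 × 294)) = 2·arctan(0.03418) ≈ 3.9156°.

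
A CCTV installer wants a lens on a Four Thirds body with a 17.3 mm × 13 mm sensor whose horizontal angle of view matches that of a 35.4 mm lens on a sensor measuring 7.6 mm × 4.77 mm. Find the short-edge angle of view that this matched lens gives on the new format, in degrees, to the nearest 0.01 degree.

Equal horizontal AOV ⇒ f₂ = f₁ · 17.3/7.6 = 35.4 × 2.27632 ≈ 80.5816 mm.
Short-edge AOV on the new format = 2·arctan(13 / (2 × 80.5816)) = 2·arctan(0.08066) ≈ 9.2234°.

9.22°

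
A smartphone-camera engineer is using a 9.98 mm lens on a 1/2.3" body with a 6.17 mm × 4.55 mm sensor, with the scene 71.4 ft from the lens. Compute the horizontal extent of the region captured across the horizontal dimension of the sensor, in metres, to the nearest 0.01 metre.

dₒ: 71.4 ft × 304.8 mm/ft = 21762.72 mm.
Similar triangles through the lens centre give W/dₒ = w/dᵢ; with 1/f = 1/dₒ + 1/dᵢ this gives W = w·(dₒ − f)/f.
W = 6.17 mm × (21762.7 − 9.98) / 9.98 = 6.17 × 2179.6332 ≈ 13448.337 mm = 13.4483 m.

13.45 m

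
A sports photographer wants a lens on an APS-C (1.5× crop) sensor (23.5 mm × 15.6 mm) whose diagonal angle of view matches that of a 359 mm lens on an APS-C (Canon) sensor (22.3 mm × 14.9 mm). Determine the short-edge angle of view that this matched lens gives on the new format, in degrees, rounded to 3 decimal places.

2.367°

Sensor diagonal = √(22.3² + 14.9²) = √719.3000 ≈ 26.8198 mm.
Sensor diagonal = √(23.5² + 15.6²) = √795.6100 ≈ 28.2066 mm.
Equal diagonal AOV ⇒ f₂ = f₁ · 28.2066/26.8198 = 359 × 1.05171 ≈ 377.5631 mm.
Short-edge AOV on the new format = 2·arctan(15.6 / (2 × 377.5631)) = 2·arctan(0.02066) ≈ 2.3670°.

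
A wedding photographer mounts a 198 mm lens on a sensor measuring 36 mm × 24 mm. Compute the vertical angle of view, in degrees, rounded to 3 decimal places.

6.936°

Angle of view α = 2·arctan(h/2f) with h = 24 mm and f = 198 mm.
h/2f = 0.06061; arctan(0.06061) ≈ 3.4682°, so α ≈ 6.9365°.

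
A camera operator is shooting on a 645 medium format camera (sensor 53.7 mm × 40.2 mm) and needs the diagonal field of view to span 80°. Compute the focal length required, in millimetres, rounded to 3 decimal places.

39.971 mm

Sensor diagonal = √(53.7² + 40.2²) = √4499.7300 ≈ 67.0800 mm.
From α = 2·arctan(d/2f) we get f = d / (2·tan(α/2)).
With d = 67.0800 mm and α/2 = 40°, tan(α/2) ≈ 0.83910, so f ≈ 67.0800 / 1.67820 ≈ 39.9714 mm.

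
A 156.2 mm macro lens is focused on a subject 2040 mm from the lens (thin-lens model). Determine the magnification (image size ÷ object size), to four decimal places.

Thin lens: 1/f = 1/dₒ + 1/dᵢ → 1/dᵢ = 1/156.2 − 1/2040 = 0.0059119 mm⁻¹, so dᵢ ≈ 169.1517 mm.
Magnification m = dᵢ/dₒ = 169.1517/2040 ≈ 0.08292.

0.0829×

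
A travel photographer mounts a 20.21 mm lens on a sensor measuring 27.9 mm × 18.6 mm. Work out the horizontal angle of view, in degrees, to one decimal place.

69.2°

Angle of view α = 2·arctan(w/2f) with w = 27.9 mm and f = 20.21 mm.
w/2f = 0.69025; arctan(0.69025) ≈ 34.6155°, so α ≈ 69.2309°.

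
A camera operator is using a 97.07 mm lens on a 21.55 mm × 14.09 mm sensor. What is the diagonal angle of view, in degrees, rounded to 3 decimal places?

Sensor diagonal = √(21.55² + 14.09²) = √662.9306 ≈ 25.7474 mm.
Angle of view α = 2·arctan(d/2f) with d = 25.7474 mm and f = 97.07 mm.
d/2f = 0.13262; arctan(0.13262) ≈ 7.5547°, so α ≈ 15.1093°.

15.109°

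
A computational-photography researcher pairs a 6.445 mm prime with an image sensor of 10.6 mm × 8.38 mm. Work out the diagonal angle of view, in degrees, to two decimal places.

Sensor diagonal = √(10.6² + 8.38²) = √182.5844 ≈ 13.5124 mm.
Angle of view α = 2·arctan(d/2f) with d = 13.5124 mm and f = 6.445 mm.
d/2f = 1.04828; arctan(1.04828) ≈ 46.3504°, so α ≈ 92.7008°.

92.70°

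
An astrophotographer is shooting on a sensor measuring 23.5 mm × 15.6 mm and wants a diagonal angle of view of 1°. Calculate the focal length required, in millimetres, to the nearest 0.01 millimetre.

1616.08 mm

Sensor diagonal = √(23.5² + 15.6²) = √795.6100 ≈ 28.2066 mm.
From α = 2·arctan(d/2f) we get f = d / (2·tan(α/2)).
With d = 28.2066 mm and α/2 = 0.5°, tan(α/2) ≈ 0.00873, so f ≈ 28.2066 / 0.01745 ≈ 1616.0758 mm.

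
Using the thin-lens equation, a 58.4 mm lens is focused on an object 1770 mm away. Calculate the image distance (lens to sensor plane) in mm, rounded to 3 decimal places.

60.393 mm

1/dᵢ = 1/f − 1/dₒ = 1/58.4 − 1/1770 = 0.0165583 mm⁻¹.
dᵢ = 1/0.0165583 ≈ 60.3926 mm.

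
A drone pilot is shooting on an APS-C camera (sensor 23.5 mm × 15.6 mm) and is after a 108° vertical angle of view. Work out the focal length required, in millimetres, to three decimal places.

From α = 2·arctan(h/2f) we get f = h / (2·tan(α/2)).
With h = 15.6 mm and α/2 = 54°, tan(α/2) ≈ 1.37638, so f ≈ 15.6 / 2.75276 ≈ 5.6670 mm.

5.667 mm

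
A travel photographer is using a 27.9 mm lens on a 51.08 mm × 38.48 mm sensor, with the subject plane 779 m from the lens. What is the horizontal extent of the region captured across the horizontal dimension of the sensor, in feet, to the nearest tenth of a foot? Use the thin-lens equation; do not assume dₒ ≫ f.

4679.0 ft

dₒ: 779 m = 779000 mm.
Similar triangles through the lens centre give W/dₒ = w/dᵢ; with 1/f = 1/dₒ + 1/dᵢ this gives W = w·(dₒ − f)/f.
W = 51.08 mm × (779000 − 27.9) / 27.9 = 51.08 × 27920.1470 ≈ 1426161.106 mm = 1426161.106/304.8 ft = 4679.01 ft.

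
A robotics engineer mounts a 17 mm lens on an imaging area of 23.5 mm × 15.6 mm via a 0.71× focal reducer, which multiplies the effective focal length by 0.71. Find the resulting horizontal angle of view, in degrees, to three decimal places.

Effective focal length f = 17 × 0.71 = 12.07 mm.
α = 2·arctan(23.5 / (2 × 12.07)) = 2·arctan(0.97349) ≈ 88.4607°.

88.461°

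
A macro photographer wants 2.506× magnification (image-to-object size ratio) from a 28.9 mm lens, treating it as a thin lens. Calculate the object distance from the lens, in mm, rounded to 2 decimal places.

With m = dᵢ/dₒ and 1/f = 1/dₒ + 1/dᵢ, substituting dᵢ = m·dₒ gives 1/f = (1 + 1/m)/dₒ, hence dₒ = f·(1 + 1/m).
dₒ = 28.9 × (1 + 1/2.506) = 28.9 × 1.39904 ≈ 40.432 mm.

40.43 mm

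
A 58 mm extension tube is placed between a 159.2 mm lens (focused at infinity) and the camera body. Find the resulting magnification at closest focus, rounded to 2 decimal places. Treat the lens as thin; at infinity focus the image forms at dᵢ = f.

The tube moves the image plane from f to f + e, so dᵢ = 159.2 + 58 = 217.2 mm. Focus is achieved when 1/f = 1/dₒ + 1/dᵢ, giving dₒ = 1/(1/f − 1/(f+e)).
Magnification m = dᵢ/dₒ = (f+e)·(1/f − 1/(f+e)) = e/f = 58/159.2 ≈ 0.3643.

0.36×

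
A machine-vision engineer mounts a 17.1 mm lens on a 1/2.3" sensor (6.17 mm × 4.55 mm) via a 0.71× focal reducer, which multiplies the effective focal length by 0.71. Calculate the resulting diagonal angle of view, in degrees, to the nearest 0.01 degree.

Effective focal length f = 17.1 × 0.71 = 12.141 mm.
Sensor diagonal = √(6.17² + 4.55²) = √58.7714 ≈ 7.6663 mm.
α = 2·arctan(7.666 / (2 × 12.141)) = 2·arctan(0.31572) ≈ 35.0436°.

35.04°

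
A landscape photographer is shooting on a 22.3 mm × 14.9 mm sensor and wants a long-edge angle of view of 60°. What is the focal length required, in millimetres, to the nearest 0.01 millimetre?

From α = 2·arctan(w/2f) we get f = w / (2·tan(α/2)).
With w = 22.3 mm and α/2 = 30°, tan(α/2) ≈ 0.57735, so f ≈ 22.3 / 1.15470 ≈ 19.3124 mm.

19.31 mm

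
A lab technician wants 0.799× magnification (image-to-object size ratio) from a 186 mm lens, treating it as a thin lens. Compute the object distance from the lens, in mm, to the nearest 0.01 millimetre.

418.79 mm

With m = dᵢ/dₒ and 1/f = 1/dₒ + 1/dᵢ, substituting dᵢ = m·dₒ gives 1/f = (1 + 1/m)/dₒ, hence dₒ = f·(1 + 1/m).
dₒ = 186 × (1 + 1/0.799) = 186 × 2.25156 ≈ 418.791 mm.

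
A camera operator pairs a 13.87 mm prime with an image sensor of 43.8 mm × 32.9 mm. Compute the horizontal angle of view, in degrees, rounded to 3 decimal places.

115.305°

Angle of view α = 2·arctan(w/2f) with w = 43.8 mm and f = 13.87 mm.
w/2f = 1.57895; arctan(1.57895) ≈ 57.6526°, so α ≈ 115.3051°.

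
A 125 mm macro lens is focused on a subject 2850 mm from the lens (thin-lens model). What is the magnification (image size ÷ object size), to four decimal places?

Thin lens: 1/f = 1/dₒ + 1/dᵢ → 1/dᵢ = 1/125 − 1/2850 = 0.0076491 mm⁻¹, so dᵢ ≈ 130.7339 mm.
Magnification m = dᵢ/dₒ = 130.7339/2850 ≈ 0.04587.

0.0459×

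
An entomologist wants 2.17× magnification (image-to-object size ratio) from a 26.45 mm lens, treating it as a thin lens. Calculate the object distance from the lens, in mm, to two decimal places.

With m = dᵢ/dₒ and 1/f = 1/dₒ + 1/dᵢ, substituting dᵢ = m·dₒ gives 1/f = (1 + 1/m)/dₒ, hence dₒ = f·(1 + 1/m).
dₒ = 26.45 × (1 + 1/2.17) = 26.45 × 1.46083 ≈ 38.639 mm.

38.64 mm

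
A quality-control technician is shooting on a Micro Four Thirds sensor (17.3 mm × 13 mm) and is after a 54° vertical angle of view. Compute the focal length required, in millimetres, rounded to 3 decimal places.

From α = 2·arctan(h/2f) we get f = h / (2·tan(α/2)).
With h = 13 mm and α/2 = 27°, tan(α/2) ≈ 0.50953, so f ≈ 13 / 1.01905 ≈ 12.7570 mm.

12.757 mm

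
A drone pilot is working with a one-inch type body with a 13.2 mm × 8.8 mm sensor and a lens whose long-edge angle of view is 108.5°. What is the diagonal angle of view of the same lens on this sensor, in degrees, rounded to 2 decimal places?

From the long-edge AOV: f = 13.2 / (2·tan(54.25°)) = 13.2 / 2.77818 ≈ 4.7513 mm.
Sensor diagonal = √(13.2² + 8.8²) = √251.6800 ≈ 15.8644 mm.
Diagonal AOV = 2·arctan(15.8644 / (2 × 4.7513)) = 2·arctan(1.66948) ≈ 118.1576°.

118.16°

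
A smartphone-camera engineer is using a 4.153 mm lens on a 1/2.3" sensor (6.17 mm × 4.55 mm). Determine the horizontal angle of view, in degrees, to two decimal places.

73.21°

Angle of view α = 2·arctan(w/2f) with w = 6.17 mm and f = 4.153 mm.
w/2f = 0.74284; arctan(0.74284) ≈ 36.6063°, so α ≈ 73.2126°.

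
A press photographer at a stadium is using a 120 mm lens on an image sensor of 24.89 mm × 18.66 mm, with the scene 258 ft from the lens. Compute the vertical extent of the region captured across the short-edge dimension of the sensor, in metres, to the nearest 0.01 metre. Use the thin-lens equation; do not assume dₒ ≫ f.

12.21 m

dₒ: 258 ft × 304.8 mm/ft = 78638.40 mm.
Similar triangles through the lens centre give W/dₒ = h/dᵢ; with 1/f = 1/dₒ + 1/dᵢ this gives W = h·(dₒ − f)/f.
W = 18.66 mm × (78638.4 − 120) / 120 = 18.66 × 654.3200 ≈ 12209.611 mm = 12.2096 m.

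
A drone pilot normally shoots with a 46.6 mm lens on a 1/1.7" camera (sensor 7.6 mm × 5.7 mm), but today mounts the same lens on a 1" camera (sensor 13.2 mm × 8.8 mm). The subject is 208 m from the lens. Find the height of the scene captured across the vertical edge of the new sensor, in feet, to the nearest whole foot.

The focal length stays 46.6 mm; the relevant sensor dimension is now h = 8.8 mm. Object distance dₒ = 208 m = 208000 mm.
Thin-lens field height W = h·(dₒ − f)/f = 8.8 × (208000 − 46.6)/46.6 ≈ 39270.170 mm = 39270.170/304.8 ft = 128.839 ft.

129 ft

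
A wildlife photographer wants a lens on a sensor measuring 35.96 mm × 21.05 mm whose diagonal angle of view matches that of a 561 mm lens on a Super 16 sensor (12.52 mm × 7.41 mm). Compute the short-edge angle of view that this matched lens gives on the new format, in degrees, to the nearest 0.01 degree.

Sensor diagonal = √(12.52² + 7.41²) = √211.6585 ≈ 14.5485 mm.
Sensor diagonal = √(35.96² + 21.05²) = √1736.2241 ≈ 41.6680 mm.
Equal diagonal AOV ⇒ f₂ = f₁ · 41.6680/14.5485 = 561 × 2.86408 ≈ 1606.7485 mm.
Short-edge AOV on the new format = 2·arctan(21.05 / (2 × 1606.7485)) = 2·arctan(0.00655) ≈ 0.7506°.

0.75°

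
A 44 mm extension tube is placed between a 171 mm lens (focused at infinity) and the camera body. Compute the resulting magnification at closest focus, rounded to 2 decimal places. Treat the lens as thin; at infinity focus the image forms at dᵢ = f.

0.26×

The tube moves the image plane from f to f + e, so dᵢ = 171 + 44 = 215 mm. Focus is achieved when 1/f = 1/dₒ + 1/dᵢ, giving dₒ = 1/(1/f − 1/(f+e)).
Magnification m = dᵢ/dₒ = (f+e)·(1/f − 1/(f+e)) = e/f = 44/171 ≈ 0.2573.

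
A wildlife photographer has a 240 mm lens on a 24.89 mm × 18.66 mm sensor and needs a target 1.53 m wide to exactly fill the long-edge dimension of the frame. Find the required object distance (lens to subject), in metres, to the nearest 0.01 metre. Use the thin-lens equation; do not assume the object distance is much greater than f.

14.99 m

W: 1.53 m = 1530 mm.
Magnification m = w/W = dᵢ/dₒ; combined with 1/f = 1/dₒ + 1/dᵢ this gives dₒ = f·(1 + W/w).
dₒ = 240 mm × (1 + 1530/24.89) = 240 × 62.4705 ≈ 14992.913 mm = 14.9929 m.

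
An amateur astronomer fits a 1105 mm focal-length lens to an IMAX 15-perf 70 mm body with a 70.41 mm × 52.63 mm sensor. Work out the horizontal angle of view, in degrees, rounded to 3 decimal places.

Angle of view α = 2·arctan(w/2f) with w = 70.41 mm and f = 1105 mm.
w/2f = 0.03186; arctan(0.03186) ≈ 1.8248°, so α ≈ 3.6496°.

3.650°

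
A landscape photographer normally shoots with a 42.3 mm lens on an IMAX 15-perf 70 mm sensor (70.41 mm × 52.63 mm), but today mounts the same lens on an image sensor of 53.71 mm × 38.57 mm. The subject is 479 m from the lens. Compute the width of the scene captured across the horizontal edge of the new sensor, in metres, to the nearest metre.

608 m

The focal length stays 42.3 mm; the relevant sensor dimension is now w = 53.71 mm. Object distance dₒ = 479 m = 479000 mm.
Thin-lens field width W = w·(dₒ − f)/f = 53.71 × (479000 − 42.3)/42.3 ≈ 608151.727 mm = 608.152 m.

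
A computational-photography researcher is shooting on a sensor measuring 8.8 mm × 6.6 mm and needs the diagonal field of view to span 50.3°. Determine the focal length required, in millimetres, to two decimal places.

Sensor diagonal = √(8.8² + 6.6²) = √121.0000 ≈ 11.0000 mm.
From α = 2·arctan(d/2f) we get f = d / (2·tan(α/2)).
With d = 11.0000 mm and α/2 = 25.15°, tan(α/2) ≈ 0.46950, so f ≈ 11.0000 / 0.93900 ≈ 11.7146 mm.

11.71 mm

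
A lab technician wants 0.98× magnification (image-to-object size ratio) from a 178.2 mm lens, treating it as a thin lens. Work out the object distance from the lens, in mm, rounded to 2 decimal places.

With m = dᵢ/dₒ and 1/f = 1/dₒ + 1/dᵢ, substituting dᵢ = m·dₒ gives 1/f = (1 + 1/m)/dₒ, hence dₒ = f·(1 + 1/m).
dₒ = 178.2 × (1 + 1/0.98) = 178.2 × 2.02041 ≈ 360.037 mm.

360.04 mm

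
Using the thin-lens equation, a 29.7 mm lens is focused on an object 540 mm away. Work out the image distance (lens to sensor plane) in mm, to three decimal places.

31.429 mm

1/dᵢ = 1/f − 1/dₒ = 1/29.7 − 1/540 = 0.0318182 mm⁻¹.
dᵢ = 1/0.0318182 ≈ 31.4286 mm.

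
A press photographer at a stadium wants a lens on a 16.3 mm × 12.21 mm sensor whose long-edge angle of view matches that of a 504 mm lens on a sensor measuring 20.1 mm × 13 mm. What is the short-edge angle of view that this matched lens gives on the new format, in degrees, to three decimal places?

Equal long-edge AOV ⇒ f₂ = f₁ · 16.3/20.1 = 504 × 0.81095 ≈ 408.7164 mm.
Short-edge AOV on the new format = 2·arctan(12.21 / (2 × 408.7164)) = 2·arctan(0.01494) ≈ 1.7115°.

1.712°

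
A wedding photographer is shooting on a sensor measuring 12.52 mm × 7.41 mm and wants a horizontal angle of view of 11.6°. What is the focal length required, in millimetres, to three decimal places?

From α = 2·arctan(w/2f) we get f = w / (2·tan(α/2)).
With w = 12.52 mm and α/2 = 5.8°, tan(α/2) ≈ 0.10158, so f ≈ 12.52 / 0.20315 ≈ 61.6286 mm.

61.629 mm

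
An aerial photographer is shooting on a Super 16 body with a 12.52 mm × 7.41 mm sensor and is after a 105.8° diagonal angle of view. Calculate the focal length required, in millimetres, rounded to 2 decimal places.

Sensor diagonal = √(12.52² + 7.41²) = √211.6585 ≈ 14.5485 mm.
From α = 2·arctan(d/2f) we get f = d / (2·tan(α/2)).
With d = 14.5485 mm and α/2 = 52.9°, tan(α/2) ≈ 1.32224, so f ≈ 14.5485 / 2.64447 ≈ 5.5015 mm.

5.50 mm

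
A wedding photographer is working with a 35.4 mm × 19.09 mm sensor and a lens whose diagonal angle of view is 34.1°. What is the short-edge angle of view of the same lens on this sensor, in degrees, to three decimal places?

16.564°

Sensor diagonal = √(35.4² + 19.09²) = √1617.5881 ≈ 40.2193 mm.
From the diagonal AOV: f = 40.2193 / (2·tan(17.05°)) = 40.2193 / 0.61337 ≈ 65.5709 mm.
Short-edge AOV = 2·arctan(19.09 / (2 × 65.5709)) = 2·arctan(0.14557) ≈ 16.5645°.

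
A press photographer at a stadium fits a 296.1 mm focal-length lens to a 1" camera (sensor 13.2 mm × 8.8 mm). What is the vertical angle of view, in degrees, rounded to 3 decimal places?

Angle of view α = 2·arctan(h/2f) with h = 8.8 mm and f = 296.1 mm.
h/2f = 0.01486; arctan(0.01486) ≈ 0.8513°, so α ≈ 1.7027°.

1.703°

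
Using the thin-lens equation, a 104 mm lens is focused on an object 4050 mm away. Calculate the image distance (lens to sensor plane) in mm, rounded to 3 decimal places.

1/dᵢ = 1/f − 1/dₒ = 1/104 − 1/4050 = 0.0093685 mm⁻¹.
dᵢ = 1/0.0093685 ≈ 106.7410 mm.

106.741 mm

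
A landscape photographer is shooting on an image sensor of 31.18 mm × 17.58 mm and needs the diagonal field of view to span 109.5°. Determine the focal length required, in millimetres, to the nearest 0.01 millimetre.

12.65 mm

Sensor diagonal = √(31.18² + 17.58²) = √1281.2488 ≈ 35.7945 mm.
From α = 2·arctan(d/2f) we get f = d / (2·tan(α/2)).
With d = 35.7945 mm and α/2 = 54.75°, tan(α/2) ≈ 1.41497, so f ≈ 35.7945 / 2.82993 ≈ 12.6485 mm.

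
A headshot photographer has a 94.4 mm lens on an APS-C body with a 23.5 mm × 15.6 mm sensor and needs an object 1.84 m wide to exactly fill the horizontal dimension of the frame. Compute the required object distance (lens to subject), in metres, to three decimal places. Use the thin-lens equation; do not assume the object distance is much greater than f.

7.486 m

W: 1.84 m = 1840 mm.
Magnification m = w/W = dᵢ/dₒ; combined with 1/f = 1/dₒ + 1/dᵢ this gives dₒ = f·(1 + W/w).
dₒ = 94.4 mm × (1 + 1840/23.5) = 94.4 × 79.2979 ≈ 7485.719 mm = 7.48572 m.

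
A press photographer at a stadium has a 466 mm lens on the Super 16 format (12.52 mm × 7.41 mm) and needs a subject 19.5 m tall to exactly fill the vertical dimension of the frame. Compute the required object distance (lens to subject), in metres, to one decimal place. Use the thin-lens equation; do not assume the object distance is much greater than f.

W: 19.5 m = 19500 mm.
Magnification m = h/W = dᵢ/dₒ; combined with 1/f = 1/dₒ + 1/dᵢ this gives dₒ = f·(1 + W/h).
dₒ = 466 mm × (1 + 19500/7.41) = 466 × 2632.5789 ≈ 1226781.789 mm = 1226.78 m.

1226.8 m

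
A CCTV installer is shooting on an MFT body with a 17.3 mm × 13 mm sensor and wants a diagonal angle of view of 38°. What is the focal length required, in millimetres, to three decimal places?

Sensor diagonal = √(17.3² + 13²) = √468.2900 ≈ 21.6400 mm.
From α = 2·arctan(d/2f) we get f = d / (2·tan(α/2)).
With d = 21.6400 mm and α/2 = 19°, tan(α/2) ≈ 0.34433, so f ≈ 21.6400 / 0.68866 ≈ 31.4236 mm.

31.424 mm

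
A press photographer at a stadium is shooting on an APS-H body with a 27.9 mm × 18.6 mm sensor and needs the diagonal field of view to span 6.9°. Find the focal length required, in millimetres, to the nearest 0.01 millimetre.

Sensor diagonal = √(27.9² + 18.6²) = √1124.3700 ≈ 33.5316 mm.
From α = 2·arctan(d/2f) we get f = d / (2·tan(α/2)).
With d = 33.5316 mm and α/2 = 3.45°, tan(α/2) ≈ 0.06029, so f ≈ 33.5316 / 0.12057 ≈ 278.1012 mm.

278.10 mm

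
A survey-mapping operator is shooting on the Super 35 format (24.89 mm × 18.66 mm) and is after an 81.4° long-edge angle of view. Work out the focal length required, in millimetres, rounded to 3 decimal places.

From α = 2·arctan(w/2f) we get f = w / (2·tan(α/2)).
With w = 24.89 mm and α/2 = 40.7°, tan(α/2) ≈ 0.86014, so f ≈ 24.89 / 1.72027 ≈ 14.4686 mm.

14.469 mm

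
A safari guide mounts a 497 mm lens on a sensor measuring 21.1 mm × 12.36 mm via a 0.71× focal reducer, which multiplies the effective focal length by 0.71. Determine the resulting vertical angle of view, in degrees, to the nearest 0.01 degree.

2.01°

Effective focal length f = 497 × 0.71 = 352.87 mm.
α = 2·arctan(12.36 / (2 × 352.87)) = 2·arctan(0.01751) ≈ 2.0067°.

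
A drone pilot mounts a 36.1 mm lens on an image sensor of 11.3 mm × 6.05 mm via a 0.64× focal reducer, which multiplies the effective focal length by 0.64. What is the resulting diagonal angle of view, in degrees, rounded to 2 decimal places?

31.01°

Effective focal length f = 36.1 × 0.64 = 23.104 mm.
Sensor diagonal = √(11.3² + 6.05²) = √164.2925 ≈ 12.8177 mm.
α = 2·arctan(12.818 / (2 × 23.104)) = 2·arctan(0.27739) ≈ 31.0070°.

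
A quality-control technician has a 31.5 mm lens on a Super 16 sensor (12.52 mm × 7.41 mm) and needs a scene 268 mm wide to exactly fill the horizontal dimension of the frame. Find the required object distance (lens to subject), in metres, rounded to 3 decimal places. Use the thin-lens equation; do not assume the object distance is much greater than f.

Magnification m = w/W = dᵢ/dₒ; combined with 1/f = 1/dₒ + 1/dᵢ this gives dₒ = f·(1 + W/w).
dₒ = 31.5 mm × (1 + 268/12.52) = 31.5 × 22.4058 ≈ 705.781 mm = 0.705781 m.

0.706 m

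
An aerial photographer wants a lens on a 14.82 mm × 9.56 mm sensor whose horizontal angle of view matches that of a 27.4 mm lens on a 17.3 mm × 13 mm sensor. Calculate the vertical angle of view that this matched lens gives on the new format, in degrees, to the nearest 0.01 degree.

23.02°

Equal horizontal AOV ⇒ f₂ = f₁ · 14.82/17.3 = 27.4 × 0.85665 ≈ 23.4721 mm.
Vertical AOV on the new format = 2·arctan(9.56 / (2 × 23.4721)) = 2·arctan(0.20365) ≈ 23.0213°.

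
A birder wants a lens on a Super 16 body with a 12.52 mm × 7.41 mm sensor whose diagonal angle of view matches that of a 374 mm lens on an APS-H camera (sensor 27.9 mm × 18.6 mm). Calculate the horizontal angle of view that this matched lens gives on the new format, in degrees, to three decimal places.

Sensor diagonal = √(27.9² + 18.6²) = √1124.3700 ≈ 33.5316 mm.
Sensor diagonal = √(12.52² + 7.41²) = √211.6585 ≈ 14.5485 mm.
Equal diagonal AOV ⇒ f₂ = f₁ · 14.5485/33.5316 = 374 × 0.43387 ≈ 162.2687 mm.
Horizontal AOV on the new format = 2·arctan(12.52 / (2 × 162.2687)) = 2·arctan(0.03858) ≈ 4.4185°.

4.419°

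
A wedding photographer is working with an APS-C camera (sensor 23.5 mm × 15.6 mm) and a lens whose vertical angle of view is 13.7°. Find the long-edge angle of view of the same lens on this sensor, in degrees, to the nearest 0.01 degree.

20.51°

From the vertical AOV: f = 15.6 / (2·tan(6.85°)) = 15.6 / 0.24026 ≈ 64.9308 mm.
Long-edge AOV = 2·arctan(23.5 / (2 × 64.9308)) = 2·arctan(0.18096) ≈ 20.5147°.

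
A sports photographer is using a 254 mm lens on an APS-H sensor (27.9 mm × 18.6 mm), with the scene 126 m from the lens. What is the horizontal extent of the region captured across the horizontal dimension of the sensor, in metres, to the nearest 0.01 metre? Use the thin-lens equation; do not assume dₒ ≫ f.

dₒ: 126 m = 126000 mm.
Similar triangles through the lens centre give W/dₒ = w/dᵢ; with 1/f = 1/dₒ + 1/dᵢ this gives W = w·(dₒ − f)/f.
W = 27.9 mm × (126000 − 254) / 254 = 27.9 × 495.0630 ≈ 13812.257 mm = 13.8123 m.

13.81 m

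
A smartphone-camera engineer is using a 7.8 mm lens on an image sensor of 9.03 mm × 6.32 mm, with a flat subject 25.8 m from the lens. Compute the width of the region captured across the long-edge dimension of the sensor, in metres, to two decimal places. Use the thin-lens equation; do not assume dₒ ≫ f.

dₒ: 25.8 m = 25800 mm.
Similar triangles through the lens centre give W/dₒ = w/dᵢ; with 1/f = 1/dₒ + 1/dᵢ this gives W = w·(dₒ − f)/f.
W = 9.03 mm × (25800 − 7.8) / 7.8 = 9.03 × 3306.6923 ≈ 29859.432 mm = 29.8594 m.

29.86 m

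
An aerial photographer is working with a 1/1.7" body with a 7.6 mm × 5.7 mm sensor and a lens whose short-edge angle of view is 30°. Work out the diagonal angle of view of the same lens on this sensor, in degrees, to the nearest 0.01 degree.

From the short-edge AOV: f = 5.7 / (2·tan(15°)) = 5.7 / 0.53590 ≈ 10.6363 mm.
Sensor diagonal = √(7.6² + 5.7²) = √90.2500 ≈ 9.5000 mm.
Diagonal AOV = 2·arctan(9.5000 / (2 × 10.6363)) = 2·arctan(0.44658) ≈ 48.1294°.

48.13°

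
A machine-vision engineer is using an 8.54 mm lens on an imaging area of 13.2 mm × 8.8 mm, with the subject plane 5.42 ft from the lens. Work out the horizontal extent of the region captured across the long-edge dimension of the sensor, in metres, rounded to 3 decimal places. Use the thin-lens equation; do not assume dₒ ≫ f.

dₒ: 5.42 ft × 304.8 mm/ft = 1652.02 mm.
Similar triangles through the lens centre give W/dₒ = w/dᵢ; with 1/f = 1/dₒ + 1/dᵢ this gives W = w·(dₒ − f)/f.
W = 13.2 mm × (1652.02 − 8.54) / 8.54 = 13.2 × 192.4445 ≈ 2540.267 mm = 2.54027 m.

2.540 m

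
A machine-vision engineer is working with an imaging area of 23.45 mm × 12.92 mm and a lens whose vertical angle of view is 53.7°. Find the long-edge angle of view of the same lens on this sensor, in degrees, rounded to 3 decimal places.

85.155°

From the vertical AOV: f = 12.92 / (2·tan(26.85°)) = 12.92 / 1.01246 ≈ 12.7609 mm.
Long-edge AOV = 2·arctan(23.45 / (2 × 12.7609)) = 2·arctan(0.91882) ≈ 85.1548°.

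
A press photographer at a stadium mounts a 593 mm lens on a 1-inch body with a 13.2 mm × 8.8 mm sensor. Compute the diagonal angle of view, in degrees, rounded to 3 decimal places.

Sensor diagonal = √(13.2² + 8.8²) = √251.6800 ≈ 15.8644 mm.
Angle of view α = 2·arctan(d/2f) with d = 15.8644 mm and f = 593 mm.
d/2f = 0.01338; arctan(0.01338) ≈ 0.7664°, so α ≈ 1.5327°.

1.533°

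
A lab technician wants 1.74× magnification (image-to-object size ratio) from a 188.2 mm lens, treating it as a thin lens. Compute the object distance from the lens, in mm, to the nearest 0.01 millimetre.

296.36 mm

With m = dᵢ/dₒ and 1/f = 1/dₒ + 1/dᵢ, substituting dᵢ = m·dₒ gives 1/f = (1 + 1/m)/dₒ, hence dₒ = f·(1 + 1/m).
dₒ = 188.2 × (1 + 1/1.74) = 188.2 × 1.57471 ≈ 296.361 mm.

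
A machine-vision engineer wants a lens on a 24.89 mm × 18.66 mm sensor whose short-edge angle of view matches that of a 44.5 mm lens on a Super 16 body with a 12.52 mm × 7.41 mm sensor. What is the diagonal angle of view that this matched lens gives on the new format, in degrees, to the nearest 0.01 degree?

15.80°

Equal short-edge AOV ⇒ f₂ = f₁ · 18.66/7.41 = 44.5 × 2.51822 ≈ 112.0607 mm.
Sensor diagonal = √(24.89² + 18.66²) = √967.7077 ≈ 31.1080 mm.
Diagonal AOV on the new format = 2·arctan(31.1080 / (2 × 112.0607)) = 2·arctan(0.13880) ≈ 15.8043°.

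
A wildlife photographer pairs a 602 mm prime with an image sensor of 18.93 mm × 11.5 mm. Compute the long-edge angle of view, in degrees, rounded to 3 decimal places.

1.802°

Angle of view α = 2·arctan(w/2f) with w = 18.93 mm and f = 602 mm.
w/2f = 0.01572; arctan(0.01572) ≈ 0.9008°, so α ≈ 1.8015°.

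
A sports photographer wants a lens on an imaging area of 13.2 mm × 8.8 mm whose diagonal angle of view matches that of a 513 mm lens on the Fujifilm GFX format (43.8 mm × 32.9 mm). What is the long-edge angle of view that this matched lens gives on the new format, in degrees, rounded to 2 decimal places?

Sensor diagonal = √(43.8² + 32.9²) = √3000.8500 ≈ 54.7800 mm.
Sensor diagonal = √(13.2² + 8.8²) = √251.6800 ≈ 15.8644 mm.
Equal diagonal AOV ⇒ f₂ = f₁ · 15.8644/54.7800 = 513 × 0.28960 ≈ 148.5660 mm.
Long-edge AOV on the new format = 2·arctan(13.2 / (2 × 148.5660)) = 2·arctan(0.04442) ≈ 5.0873°.

5.09°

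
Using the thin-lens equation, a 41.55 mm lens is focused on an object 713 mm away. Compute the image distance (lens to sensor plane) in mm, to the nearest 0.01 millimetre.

44.12 mm

1/dᵢ = 1/f − 1/dₒ = 1/41.55 − 1/713 = 0.0226649 mm⁻¹.
dᵢ = 1/0.0226649 ≈ 44.1212 mm.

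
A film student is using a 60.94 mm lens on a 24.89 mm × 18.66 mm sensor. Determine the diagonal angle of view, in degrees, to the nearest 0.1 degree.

Sensor diagonal = √(24.89² + 18.66²) = √967.7077 ≈ 31.1080 mm.
Angle of view α = 2·arctan(d/2f) with d = 31.1080 mm and f = 60.94 mm.
d/2f = 0.25523; arctan(0.25523) ≈ 14.3182°, so α ≈ 28.6364°.

28.6°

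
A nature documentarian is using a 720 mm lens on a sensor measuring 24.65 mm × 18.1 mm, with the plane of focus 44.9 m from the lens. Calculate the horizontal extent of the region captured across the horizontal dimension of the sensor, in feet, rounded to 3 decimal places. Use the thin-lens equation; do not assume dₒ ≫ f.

4.962 ft

dₒ: 44.9 m = 44900 mm.
Similar triangles through the lens centre give W/dₒ = w/dᵢ; with 1/f = 1/dₒ + 1/dᵢ this gives W = w·(dₒ − f)/f.
W = 24.65 mm × (44900 − 720) / 720 = 24.65 × 61.3611 ≈ 1512.551 mm = 1512.551/304.8 ft = 4.96244 ft.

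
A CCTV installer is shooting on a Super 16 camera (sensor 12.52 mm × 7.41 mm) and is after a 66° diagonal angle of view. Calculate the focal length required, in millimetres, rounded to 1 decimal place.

11.2 mm

Sensor diagonal = √(12.52² + 7.41²) = √211.6585 ≈ 14.5485 mm.
From α = 2·arctan(d/2f) we get f = d / (2·tan(α/2)).
With d = 14.5485 mm and α/2 = 33°, tan(α/2) ≈ 0.64941, so f ≈ 14.5485 / 1.29882 ≈ 11.2014 mm.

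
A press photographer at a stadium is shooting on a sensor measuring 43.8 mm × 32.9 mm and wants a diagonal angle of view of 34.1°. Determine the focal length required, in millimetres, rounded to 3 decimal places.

Sensor diagonal = √(43.8² + 32.9²) = √3000.8500 ≈ 54.7800 mm.
From α = 2·arctan(d/2f) we get f = d / (2·tan(α/2)).
With d = 54.7800 mm and α/2 = 17.05°, tan(α/2) ≈ 0.30669, so f ≈ 54.7800 / 0.61337 ≈ 89.3099 mm.

89.310 mm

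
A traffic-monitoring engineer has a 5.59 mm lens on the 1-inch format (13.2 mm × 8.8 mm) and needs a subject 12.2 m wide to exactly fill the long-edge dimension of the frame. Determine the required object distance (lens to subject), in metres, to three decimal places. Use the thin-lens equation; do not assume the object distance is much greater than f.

5.172 m

W: 12.2 m = 12200 mm.
Magnification m = w/W = dᵢ/dₒ; combined with 1/f = 1/dₒ + 1/dᵢ this gives dₒ = f·(1 + W/w).
dₒ = 5.59 mm × (1 + 12200/13.2) = 5.59 × 925.2424 ≈ 5172.105 mm = 5.17211 m.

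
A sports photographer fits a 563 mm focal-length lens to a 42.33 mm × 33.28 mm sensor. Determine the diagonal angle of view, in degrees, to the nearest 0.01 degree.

5.48°

Sensor diagonal = √(42.33² + 33.28²) = √2899.3873 ≈ 53.8460 mm.
Angle of view α = 2·arctan(d/2f) with d = 53.8460 mm and f = 563 mm.
d/2f = 0.04782; arctan(0.04782) ≈ 2.7378°, so α ≈ 5.4757°.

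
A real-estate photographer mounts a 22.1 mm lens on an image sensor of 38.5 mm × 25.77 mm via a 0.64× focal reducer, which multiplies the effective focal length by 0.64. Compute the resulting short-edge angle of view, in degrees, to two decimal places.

84.67°

Effective focal length f = 22.1 × 0.64 = 14.144 mm.
α = 2·arctan(25.77 / (2 × 14.144)) = 2·arctan(0.91099) ≈ 84.6662°.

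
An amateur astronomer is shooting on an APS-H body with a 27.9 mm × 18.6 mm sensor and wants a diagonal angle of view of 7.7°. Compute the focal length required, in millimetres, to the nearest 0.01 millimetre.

249.13 mm

Sensor diagonal = √(27.9² + 18.6²) = √1124.3700 ≈ 33.5316 mm.
From α = 2·arctan(d/2f) we get f = d / (2·tan(α/2)).
With d = 33.5316 mm and α/2 = 3.85°, tan(α/2) ≈ 0.06730, so f ≈ 33.5316 / 0.13459 ≈ 249.1335 mm.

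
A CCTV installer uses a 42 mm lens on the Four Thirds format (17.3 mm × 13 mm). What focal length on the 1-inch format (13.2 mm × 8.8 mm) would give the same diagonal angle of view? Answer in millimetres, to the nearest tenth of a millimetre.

30.8 mm

Sensor diagonal = √(17.3² + 13²) = √468.2900 ≈ 21.6400 mm.
Sensor diagonal = √(13.2² + 8.8²) = √251.6800 ≈ 15.8644 mm.
Equal angle of view means equal diagonal/f ratio, so f₂ = f₁ · (diagonal₂/diagonal₁) = 42 × 15.8644/21.6400.
f₂ = 42 × 0.73311 ≈ 30.790 mm.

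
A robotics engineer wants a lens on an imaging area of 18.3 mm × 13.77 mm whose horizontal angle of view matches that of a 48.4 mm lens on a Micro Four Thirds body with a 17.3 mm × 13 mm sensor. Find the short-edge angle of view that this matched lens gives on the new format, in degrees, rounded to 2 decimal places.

15.32°

Equal horizontal AOV ⇒ f₂ = f₁ · 18.3/17.3 = 48.4 × 1.05780 ≈ 51.1977 mm.
Short-edge AOV on the new format = 2·arctan(13.77 / (2 × 51.1977)) = 2·arctan(0.13448) ≈ 15.3182°.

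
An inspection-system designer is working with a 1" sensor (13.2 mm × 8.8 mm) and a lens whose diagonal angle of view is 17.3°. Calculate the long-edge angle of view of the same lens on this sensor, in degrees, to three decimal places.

14.428°

Sensor diagonal = √(13.2² + 8.8²) = √251.6800 ≈ 15.8644 mm.
From the diagonal AOV: f = 15.8644 / (2·tan(8.65°)) = 15.8644 / 0.30426 ≈ 52.1415 mm.
Long-edge AOV = 2·arctan(13.2 / (2 × 52.1415)) = 2·arctan(0.12658) ≈ 14.4281°.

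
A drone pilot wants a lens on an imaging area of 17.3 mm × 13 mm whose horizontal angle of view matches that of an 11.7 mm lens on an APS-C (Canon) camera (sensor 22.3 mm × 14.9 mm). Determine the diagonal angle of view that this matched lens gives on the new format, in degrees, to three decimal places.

100.015°

Equal horizontal AOV ⇒ f₂ = f₁ · 17.3/22.3 = 11.7 × 0.77578 ≈ 9.0767 mm.
Sensor diagonal = √(17.3² + 13²) = √468.2900 ≈ 21.6400 mm.
Diagonal AOV on the new format = 2·arctan(21.6400 / (2 × 9.0767)) = 2·arctan(1.19207) ≈ 100.0148°.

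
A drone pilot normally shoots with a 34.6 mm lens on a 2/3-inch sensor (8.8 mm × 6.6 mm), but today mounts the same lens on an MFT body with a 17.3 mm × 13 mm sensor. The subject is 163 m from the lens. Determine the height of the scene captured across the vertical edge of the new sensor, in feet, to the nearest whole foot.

The focal length stays 34.6 mm; the relevant sensor dimension is now h = 13 mm. Object distance dₒ = 163 m = 163000 mm.
Thin-lens field height W = h·(dₒ − f)/f = 13 × (163000 − 34.6)/34.6 ≈ 61229.775 mm = 61229.775/304.8 ft = 200.885 ft.

201 ft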